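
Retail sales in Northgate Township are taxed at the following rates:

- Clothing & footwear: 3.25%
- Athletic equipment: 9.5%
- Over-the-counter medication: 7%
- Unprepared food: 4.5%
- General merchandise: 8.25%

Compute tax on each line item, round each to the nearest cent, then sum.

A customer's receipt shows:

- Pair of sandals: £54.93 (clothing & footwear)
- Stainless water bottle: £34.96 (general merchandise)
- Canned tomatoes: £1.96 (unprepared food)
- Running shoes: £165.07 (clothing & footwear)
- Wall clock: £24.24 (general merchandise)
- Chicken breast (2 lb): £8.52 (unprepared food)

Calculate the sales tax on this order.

Pair of sandals £54.93: clothing & footwear → 3.25% → £1.79
Stainless water bottle £34.96: general merchandise → 8.25% → £2.88
Canned tomatoes £1.96: unprepared food → 4.5% → £0.09
Running shoes £165.07: clothing & footwear → 3.25% → £5.36
Wall clock £24.24: general merchandise → 8.25% → £2.00
Chicken breast (2 lb) £8.52: unprepared food → 4.5% → £0.38
Total tax = £1.79 + £2.88 + £0.09 + £5.36 + £2.00 + £0.38 = £12.50

£12.50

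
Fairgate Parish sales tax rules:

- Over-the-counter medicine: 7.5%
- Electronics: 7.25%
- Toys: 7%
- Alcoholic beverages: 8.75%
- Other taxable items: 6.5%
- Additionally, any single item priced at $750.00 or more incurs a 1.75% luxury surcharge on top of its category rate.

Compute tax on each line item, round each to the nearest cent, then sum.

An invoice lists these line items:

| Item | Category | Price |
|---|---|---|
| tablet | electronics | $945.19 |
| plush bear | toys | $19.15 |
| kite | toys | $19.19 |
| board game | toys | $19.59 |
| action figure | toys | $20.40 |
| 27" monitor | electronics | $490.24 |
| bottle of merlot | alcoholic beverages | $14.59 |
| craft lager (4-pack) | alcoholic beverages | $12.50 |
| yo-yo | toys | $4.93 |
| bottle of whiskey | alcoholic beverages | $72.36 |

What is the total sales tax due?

$135.14

Tablet $945.19: electronics → 7.25% + 1.75% surcharge = 9% → $85.07
Plush bear $19.15: toys → 7% → $1.34
Kite $19.19: toys → 7% → $1.34
Board game $19.59: toys → 7% → $1.37
Action figure $20.40: toys → 7% → $1.43
27" monitor $490.24: electronics → 7.25% → $35.54
Bottle of merlot $14.59: alcoholic beverages → 8.75% → $1.28
Craft lager (4-pack) $12.50: alcoholic beverages → 8.75% → $1.09
Yo-yo $4.93: toys → 7% → $0.35
Bottle of whiskey $72.36: alcoholic beverages → 8.75% → $6.33
Total tax = $85.07 + $1.34 + $1.34 + $1.37 + $1.43 + $35.54 + $1.28 + $1.09 + $0.35 + $6.33 = $135.14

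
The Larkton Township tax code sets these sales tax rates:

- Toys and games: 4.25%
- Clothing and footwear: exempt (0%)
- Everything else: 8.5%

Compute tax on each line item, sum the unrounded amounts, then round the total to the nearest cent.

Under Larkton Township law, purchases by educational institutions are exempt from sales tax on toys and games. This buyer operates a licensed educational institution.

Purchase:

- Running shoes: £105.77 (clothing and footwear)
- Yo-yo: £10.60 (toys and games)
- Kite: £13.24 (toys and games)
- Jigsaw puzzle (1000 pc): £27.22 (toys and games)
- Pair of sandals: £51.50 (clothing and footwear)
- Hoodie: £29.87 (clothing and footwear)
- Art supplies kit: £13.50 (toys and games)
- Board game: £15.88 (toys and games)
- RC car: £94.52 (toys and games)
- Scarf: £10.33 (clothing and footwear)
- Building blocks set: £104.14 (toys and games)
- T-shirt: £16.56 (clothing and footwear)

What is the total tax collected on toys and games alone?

£0.00

Yo-yo £10.60: toys and games, buyer-exempt → 0% → £0.00
Kite £13.24: toys and games, buyer-exempt → 0% → £0.00
Jigsaw puzzle (1000 pc) £27.22: toys and games, buyer-exempt → 0% → £0.00
Art supplies kit £13.50: toys and games, buyer-exempt → 0% → £0.00
Board game £15.88: toys and games, buyer-exempt → 0% → £0.00
RC car £94.52: toys and games, buyer-exempt → 0% → £0.00
Building blocks set £104.14: toys and games, buyer-exempt → 0% → £0.00
Tax on toys and games: unrounded sum = £0.00 → £0.00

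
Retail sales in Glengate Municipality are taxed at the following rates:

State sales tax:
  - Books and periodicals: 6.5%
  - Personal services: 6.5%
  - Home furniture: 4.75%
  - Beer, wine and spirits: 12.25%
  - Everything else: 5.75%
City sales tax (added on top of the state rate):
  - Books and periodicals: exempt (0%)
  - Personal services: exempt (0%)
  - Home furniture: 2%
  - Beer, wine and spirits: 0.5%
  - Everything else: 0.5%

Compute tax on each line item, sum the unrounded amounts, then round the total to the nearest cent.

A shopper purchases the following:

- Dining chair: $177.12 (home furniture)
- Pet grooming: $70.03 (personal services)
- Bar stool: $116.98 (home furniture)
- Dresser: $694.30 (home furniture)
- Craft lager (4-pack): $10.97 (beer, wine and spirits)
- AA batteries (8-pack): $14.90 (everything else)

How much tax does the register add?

Dining chair $177.12: home furniture → 4.75% + 2% city = 6.75% → $11.9556
Pet grooming $70.03: personal services → 6.5% + 0% city = 6.5% → $4.55195
Bar stool $116.98: home furniture → 4.75% + 2% city = 6.75% → $7.89615
Dresser $694.30: home furniture → 4.75% + 2% city = 6.75% → $46.86525
Craft lager (4-pack) $10.97: beer, wine and spirits → 12.25% + 0.5% city = 12.75% → $1.398675
AA batteries (8-pack) $14.90: everything else → 5.75% + 0.5% city = 6.25% → $0.93125
Unrounded tax sum = $73.598875 → $73.60

$73.60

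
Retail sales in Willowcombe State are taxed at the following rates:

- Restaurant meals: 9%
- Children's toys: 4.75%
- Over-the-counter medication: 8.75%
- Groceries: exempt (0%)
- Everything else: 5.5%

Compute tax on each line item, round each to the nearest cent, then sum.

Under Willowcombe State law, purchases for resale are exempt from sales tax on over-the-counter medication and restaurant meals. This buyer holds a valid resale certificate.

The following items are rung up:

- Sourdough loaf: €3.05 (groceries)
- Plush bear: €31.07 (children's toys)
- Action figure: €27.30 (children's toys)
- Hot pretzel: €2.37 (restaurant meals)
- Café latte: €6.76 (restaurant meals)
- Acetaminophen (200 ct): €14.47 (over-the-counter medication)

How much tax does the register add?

€2.78

Sourdough loaf €3.05: groceries → 0% → €0.00
Plush bear €31.07: children's toys → 4.75% → €1.48
Action figure €27.30: children's toys → 4.75% → €1.30
Hot pretzel €2.37: restaurant meals, buyer-exempt → 0% → €0.00
Café latte €6.76: restaurant meals, buyer-exempt → 0% → €0.00
Acetaminophen (200 ct) €14.47: over-the-counter medication, buyer-exempt → 0% → €0.00
Total tax = €1.48 + €1.30 = €2.78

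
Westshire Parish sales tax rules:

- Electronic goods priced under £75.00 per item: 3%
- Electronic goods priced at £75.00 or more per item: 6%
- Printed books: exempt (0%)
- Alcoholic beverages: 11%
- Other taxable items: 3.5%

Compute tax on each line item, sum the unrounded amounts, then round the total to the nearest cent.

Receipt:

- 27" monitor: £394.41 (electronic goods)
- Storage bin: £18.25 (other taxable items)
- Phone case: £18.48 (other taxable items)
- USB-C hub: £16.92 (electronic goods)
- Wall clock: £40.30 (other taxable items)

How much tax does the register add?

27" monitor £394.41: electronic goods, £75.00 or more → 6% → £23.6646
Storage bin £18.25: other taxable items → 3.5% → £0.63875
Phone case £18.48: other taxable items → 3.5% → £0.6468
USB-C hub £16.92: electronic goods, under £75.00 → 3% → £0.5076
Wall clock £40.30: other taxable items → 3.5% → £1.4105
Unrounded tax sum = £26.86825 → £26.87

£26.87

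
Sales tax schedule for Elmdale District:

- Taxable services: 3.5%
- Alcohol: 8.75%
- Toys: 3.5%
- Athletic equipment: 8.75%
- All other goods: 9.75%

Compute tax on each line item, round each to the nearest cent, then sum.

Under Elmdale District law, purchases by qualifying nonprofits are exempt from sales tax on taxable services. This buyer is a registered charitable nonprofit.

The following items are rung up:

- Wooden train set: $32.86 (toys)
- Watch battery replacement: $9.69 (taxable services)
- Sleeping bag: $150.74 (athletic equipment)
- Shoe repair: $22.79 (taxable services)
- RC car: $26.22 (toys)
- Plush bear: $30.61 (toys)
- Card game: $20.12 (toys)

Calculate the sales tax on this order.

$17.03

Wooden train set $32.86: toys → 3.5% → $1.15
Watch battery replacement $9.69: taxable services, buyer-exempt → 0% → $0.00
Sleeping bag $150.74: athletic equipment → 8.75% → $13.19
Shoe repair $22.79: taxable services, buyer-exempt → 0% → $0.00
RC car $26.22: toys → 3.5% → $0.92
Plush bear $30.61: toys → 3.5% → $1.07
Card game $20.12: toys → 3.5% → $0.70
Total tax = $1.15 + $13.19 + $0.92 + $1.07 + $0.70 = $17.03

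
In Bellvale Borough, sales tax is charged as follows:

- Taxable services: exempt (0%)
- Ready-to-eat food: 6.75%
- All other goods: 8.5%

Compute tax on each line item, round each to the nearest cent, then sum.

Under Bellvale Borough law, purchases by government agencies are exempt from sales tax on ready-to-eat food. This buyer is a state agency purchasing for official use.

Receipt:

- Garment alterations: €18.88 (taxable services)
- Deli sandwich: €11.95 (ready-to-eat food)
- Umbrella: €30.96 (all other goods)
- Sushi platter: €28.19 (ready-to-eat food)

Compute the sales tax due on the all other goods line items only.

€2.63

Umbrella €30.96: all other goods → 8.5% → €2.63
Tax on all other goods = €2.63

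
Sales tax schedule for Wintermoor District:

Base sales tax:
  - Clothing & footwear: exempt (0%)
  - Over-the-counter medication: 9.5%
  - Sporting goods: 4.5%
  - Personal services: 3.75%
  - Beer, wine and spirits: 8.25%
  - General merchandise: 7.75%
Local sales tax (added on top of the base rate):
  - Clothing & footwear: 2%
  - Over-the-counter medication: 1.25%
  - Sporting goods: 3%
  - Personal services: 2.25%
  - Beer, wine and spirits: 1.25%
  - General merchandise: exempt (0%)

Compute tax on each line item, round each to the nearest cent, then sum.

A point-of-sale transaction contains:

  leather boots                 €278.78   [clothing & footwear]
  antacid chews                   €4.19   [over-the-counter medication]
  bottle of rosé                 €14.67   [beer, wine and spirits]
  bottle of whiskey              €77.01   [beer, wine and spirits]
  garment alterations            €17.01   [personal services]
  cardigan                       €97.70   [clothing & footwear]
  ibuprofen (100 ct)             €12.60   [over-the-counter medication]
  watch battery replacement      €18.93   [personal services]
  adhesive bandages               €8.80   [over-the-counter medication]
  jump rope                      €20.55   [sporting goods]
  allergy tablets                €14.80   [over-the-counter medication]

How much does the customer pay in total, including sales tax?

€589.32

Leather boots €278.78: clothing & footwear → 0% + 2% local = 2% → €5.58
Antacid chews €4.19: over-the-counter medication → 9.5% + 1.25% local = 10.75% → €0.45
Bottle of rosé €14.67: beer, wine and spirits → 8.25% + 1.25% local = 9.5% → €1.39
Bottle of whiskey €77.01: beer, wine and spirits → 8.25% + 1.25% local = 9.5% → €7.32
Garment alterations €17.01: personal services → 3.75% + 2.25% local = 6% → €1.02
Cardigan €97.70: clothing & footwear → 0% + 2% local = 2% → €1.95
Ibuprofen (100 ct) €12.60: over-the-counter medication → 9.5% + 1.25% local = 10.75% → €1.35
Watch battery replacement €18.93: personal services → 3.75% + 2.25% local = 6% → €1.14
Adhesive bandages €8.80: over-the-counter medication → 9.5% + 1.25% local = 10.75% → €0.95
Jump rope €20.55: sporting goods → 4.5% + 3% local = 7.5% → €1.54
Allergy tablets €14.80: over-the-counter medication → 9.5% + 1.25% local = 10.75% → €1.59
Subtotal = €565.04; tax = €24.28; total due = €589.32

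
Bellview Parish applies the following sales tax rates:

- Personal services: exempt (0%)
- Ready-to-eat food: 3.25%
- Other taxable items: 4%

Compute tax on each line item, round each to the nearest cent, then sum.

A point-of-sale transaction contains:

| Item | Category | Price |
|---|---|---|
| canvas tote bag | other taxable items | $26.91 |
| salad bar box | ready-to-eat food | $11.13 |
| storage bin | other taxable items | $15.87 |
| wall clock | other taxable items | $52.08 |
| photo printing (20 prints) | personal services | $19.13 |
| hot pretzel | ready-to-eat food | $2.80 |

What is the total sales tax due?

Canvas tote bag $26.91: other taxable items → 4% → $1.08
Salad bar box $11.13: ready-to-eat food → 3.25% → $0.36
Storage bin $15.87: other taxable items → 4% → $0.63
Wall clock $52.08: other taxable items → 4% → $2.08
Photo printing (20 prints) $19.13: personal services → 0% → $0.00
Hot pretzel $2.80: ready-to-eat food → 3.25% → $0.09
Total tax = $1.08 + $0.36 + $0.63 + $2.08 + $0.09 = $4.24

$4.24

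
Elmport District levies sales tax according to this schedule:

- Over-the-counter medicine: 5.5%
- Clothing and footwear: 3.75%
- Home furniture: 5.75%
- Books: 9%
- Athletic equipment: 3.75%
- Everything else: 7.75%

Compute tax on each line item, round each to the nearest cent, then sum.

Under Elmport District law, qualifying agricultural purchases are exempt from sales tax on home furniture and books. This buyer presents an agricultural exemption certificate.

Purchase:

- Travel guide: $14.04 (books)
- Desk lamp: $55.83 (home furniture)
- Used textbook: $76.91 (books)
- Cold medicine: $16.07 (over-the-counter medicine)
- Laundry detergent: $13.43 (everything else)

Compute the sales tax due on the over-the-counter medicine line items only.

$0.88

Cold medicine $16.07: over-the-counter medicine → 5.5% → $0.88
Tax on over-the-counter medicine = $0.88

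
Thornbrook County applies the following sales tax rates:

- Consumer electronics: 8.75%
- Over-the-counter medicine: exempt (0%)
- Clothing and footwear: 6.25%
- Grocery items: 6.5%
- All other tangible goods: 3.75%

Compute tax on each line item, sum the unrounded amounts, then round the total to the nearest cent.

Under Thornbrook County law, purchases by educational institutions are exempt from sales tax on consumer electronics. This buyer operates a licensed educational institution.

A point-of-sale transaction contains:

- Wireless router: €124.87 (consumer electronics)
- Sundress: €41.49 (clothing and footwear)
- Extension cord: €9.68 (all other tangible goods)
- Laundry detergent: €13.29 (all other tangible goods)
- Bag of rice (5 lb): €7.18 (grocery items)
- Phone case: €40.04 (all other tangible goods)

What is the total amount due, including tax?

€241.97

Wireless router €124.87: consumer electronics, buyer-exempt → 0% → €0.00
Sundress €41.49: clothing and footwear → 6.25% → €2.593125
Extension cord €9.68: all other tangible goods → 3.75% → €0.363
Laundry detergent €13.29: all other tangible goods → 3.75% → €0.498375
Bag of rice (5 lb) €7.18: grocery items → 6.5% → €0.4667
Phone case €40.04: all other tangible goods → 3.75% → €1.5015
Subtotal = €236.55; unrounded tax = €5.4227 → €5.42; total due = €241.97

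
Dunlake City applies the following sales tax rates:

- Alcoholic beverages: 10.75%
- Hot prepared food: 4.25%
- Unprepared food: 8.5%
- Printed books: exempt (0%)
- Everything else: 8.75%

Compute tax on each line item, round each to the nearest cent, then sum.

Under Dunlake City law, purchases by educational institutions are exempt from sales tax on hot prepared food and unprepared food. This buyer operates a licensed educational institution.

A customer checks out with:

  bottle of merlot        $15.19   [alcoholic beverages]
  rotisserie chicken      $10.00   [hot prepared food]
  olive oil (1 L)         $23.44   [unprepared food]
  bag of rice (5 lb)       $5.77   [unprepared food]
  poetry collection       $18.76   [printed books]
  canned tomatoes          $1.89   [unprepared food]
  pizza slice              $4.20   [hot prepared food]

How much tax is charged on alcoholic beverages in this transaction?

$1.63

Bottle of merlot $15.19: alcoholic beverages → 10.75% → $1.63
Tax on alcoholic beverages = $1.63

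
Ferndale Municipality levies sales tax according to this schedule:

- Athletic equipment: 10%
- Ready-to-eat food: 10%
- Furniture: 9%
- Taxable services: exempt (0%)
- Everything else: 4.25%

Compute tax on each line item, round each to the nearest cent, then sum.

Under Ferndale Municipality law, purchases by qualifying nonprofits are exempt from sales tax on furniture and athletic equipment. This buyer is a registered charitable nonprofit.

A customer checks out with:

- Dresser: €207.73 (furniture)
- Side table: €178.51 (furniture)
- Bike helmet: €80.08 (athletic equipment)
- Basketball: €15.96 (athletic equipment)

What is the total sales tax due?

Dresser €207.73: furniture, buyer-exempt → 0% → €0.00
Side table €178.51: furniture, buyer-exempt → 0% → €0.00
Bike helmet €80.08: athletic equipment, buyer-exempt → 0% → €0.00
Basketball €15.96: athletic equipment, buyer-exempt → 0% → €0.00
Total tax = €0.00

€0.00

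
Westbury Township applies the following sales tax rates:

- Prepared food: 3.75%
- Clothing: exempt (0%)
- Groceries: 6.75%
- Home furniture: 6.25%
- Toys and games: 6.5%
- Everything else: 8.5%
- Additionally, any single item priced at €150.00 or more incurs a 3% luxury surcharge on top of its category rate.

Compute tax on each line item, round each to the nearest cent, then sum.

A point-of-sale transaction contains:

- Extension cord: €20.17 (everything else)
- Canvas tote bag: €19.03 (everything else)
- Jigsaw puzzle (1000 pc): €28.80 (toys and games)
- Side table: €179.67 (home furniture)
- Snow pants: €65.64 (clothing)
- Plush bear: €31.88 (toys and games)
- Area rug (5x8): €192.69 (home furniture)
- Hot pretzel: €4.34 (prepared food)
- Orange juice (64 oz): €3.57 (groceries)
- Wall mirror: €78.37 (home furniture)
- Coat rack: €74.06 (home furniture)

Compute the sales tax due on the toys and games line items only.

Jigsaw puzzle (1000 pc) €28.80: toys and games → 6.5% → €1.87
Plush bear €31.88: toys and games → 6.5% → €2.07
Tax on toys and games = €1.87 + €2.07 = €3.94

€3.94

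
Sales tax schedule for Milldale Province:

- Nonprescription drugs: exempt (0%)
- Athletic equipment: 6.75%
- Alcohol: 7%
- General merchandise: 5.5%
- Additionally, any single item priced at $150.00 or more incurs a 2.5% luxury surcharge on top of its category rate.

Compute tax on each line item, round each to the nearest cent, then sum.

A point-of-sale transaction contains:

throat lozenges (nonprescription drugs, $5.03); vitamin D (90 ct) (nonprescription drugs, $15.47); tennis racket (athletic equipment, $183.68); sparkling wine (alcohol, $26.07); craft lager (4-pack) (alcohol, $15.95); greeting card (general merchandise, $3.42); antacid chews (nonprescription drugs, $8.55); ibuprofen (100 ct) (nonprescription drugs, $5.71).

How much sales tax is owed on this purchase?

$20.12

Throat lozenges $5.03: nonprescription drugs → 0% → $0.00
Vitamin D (90 ct) $15.47: nonprescription drugs → 0% → $0.00
Tennis racket $183.68: athletic equipment → 6.75% + 2.5% surcharge = 9.25% → $16.99
Sparkling wine $26.07: alcohol → 7% → $1.82
Craft lager (4-pack) $15.95: alcohol → 7% → $1.12
Greeting card $3.42: general merchandise → 5.5% → $0.19
Antacid chews $8.55: nonprescription drugs → 0% → $0.00
Ibuprofen (100 ct) $5.71: nonprescription drugs → 0% → $0.00
Total tax = $16.99 + $1.82 + $1.12 + $0.19 = $20.12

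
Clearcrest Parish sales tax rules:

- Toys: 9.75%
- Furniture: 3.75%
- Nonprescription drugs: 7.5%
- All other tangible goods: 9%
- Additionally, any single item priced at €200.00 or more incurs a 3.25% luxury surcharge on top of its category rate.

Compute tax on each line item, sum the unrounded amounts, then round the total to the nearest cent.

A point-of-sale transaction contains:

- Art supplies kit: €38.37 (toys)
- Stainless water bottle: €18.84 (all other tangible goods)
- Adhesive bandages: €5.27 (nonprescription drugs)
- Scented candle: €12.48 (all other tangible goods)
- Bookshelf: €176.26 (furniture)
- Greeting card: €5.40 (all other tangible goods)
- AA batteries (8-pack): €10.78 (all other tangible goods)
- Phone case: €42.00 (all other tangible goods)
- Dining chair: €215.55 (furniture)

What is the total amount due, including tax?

€558.84

Art supplies kit €38.37: toys → 9.75% → €3.741075
Stainless water bottle €18.84: all other tangible goods → 9% → €1.6956
Adhesive bandages €5.27: nonprescription drugs → 7.5% → €0.39525
Scented candle €12.48: all other tangible goods → 9% → €1.1232
Bookshelf €176.26: furniture → 3.75% → €6.60975
Greeting card €5.40: all other tangible goods → 9% → €0.486
AA batteries (8-pack) €10.78: all other tangible goods → 9% → €0.9702
Phone case €42.00: all other tangible goods → 9% → €3.78
Dining chair €215.55: furniture → 3.75% + 3.25% surcharge = 7% → €15.0885
Subtotal = €524.95; unrounded tax = €33.889575 → €33.89; total due = €558.84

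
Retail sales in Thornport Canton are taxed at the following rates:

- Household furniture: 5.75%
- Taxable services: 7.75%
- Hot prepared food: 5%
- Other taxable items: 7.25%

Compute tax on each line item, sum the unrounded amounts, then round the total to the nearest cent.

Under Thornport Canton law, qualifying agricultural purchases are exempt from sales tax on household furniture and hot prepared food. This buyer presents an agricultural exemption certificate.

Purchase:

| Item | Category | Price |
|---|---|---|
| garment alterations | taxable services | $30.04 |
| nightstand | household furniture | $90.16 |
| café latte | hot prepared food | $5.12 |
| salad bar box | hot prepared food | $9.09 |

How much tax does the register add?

Garment alterations $30.04: taxable services → 7.75% → $2.3281
Nightstand $90.16: household furniture, buyer-exempt → 0% → $0.00
Café latte $5.12: hot prepared food, buyer-exempt → 0% → $0.00
Salad bar box $9.09: hot prepared food, buyer-exempt → 0% → $0.00
Unrounded tax sum = $2.3281 → $2.33

$2.33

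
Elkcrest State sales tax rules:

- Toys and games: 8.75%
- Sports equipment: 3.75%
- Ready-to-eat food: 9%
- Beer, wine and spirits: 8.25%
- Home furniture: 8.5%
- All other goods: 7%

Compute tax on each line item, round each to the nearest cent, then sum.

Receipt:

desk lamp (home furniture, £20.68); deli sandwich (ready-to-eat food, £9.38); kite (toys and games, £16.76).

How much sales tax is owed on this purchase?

£4.07

Desk lamp £20.68: home furniture → 8.5% → £1.76
Deli sandwich £9.38: ready-to-eat food → 9% → £0.84
Kite £16.76: toys and games → 8.75% → £1.47
Total tax = £1.76 + £0.84 + £1.47 = £4.07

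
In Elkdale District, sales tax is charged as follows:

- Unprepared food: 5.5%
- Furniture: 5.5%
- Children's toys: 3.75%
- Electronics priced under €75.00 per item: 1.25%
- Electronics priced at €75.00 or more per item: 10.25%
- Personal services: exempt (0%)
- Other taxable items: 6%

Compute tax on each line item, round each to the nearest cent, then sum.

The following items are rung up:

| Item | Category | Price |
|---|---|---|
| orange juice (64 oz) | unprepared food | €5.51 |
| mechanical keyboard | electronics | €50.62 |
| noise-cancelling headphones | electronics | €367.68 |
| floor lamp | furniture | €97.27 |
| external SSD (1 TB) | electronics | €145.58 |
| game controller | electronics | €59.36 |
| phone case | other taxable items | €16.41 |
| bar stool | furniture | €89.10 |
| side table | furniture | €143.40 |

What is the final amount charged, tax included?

€1048.33

Orange juice (64 oz) €5.51: unprepared food → 5.5% → €0.30
Mechanical keyboard €50.62: electronics, under €75.00 → 1.25% → €0.63
Noise-cancelling headphones €367.68: electronics, €75.00 or more → 10.25% → €37.69
Floor lamp €97.27: furniture → 5.5% → €5.35
External SSD (1 TB) €145.58: electronics, €75.00 or more → 10.25% → €14.92
Game controller €59.36: electronics, under €75.00 → 1.25% → €0.74
Phone case €16.41: other taxable items → 6% → €0.98
Bar stool €89.10: furniture → 5.5% → €4.90
Side table €143.40: furniture → 5.5% → €7.89
Subtotal = €974.93; tax = €73.40; total due = €1048.33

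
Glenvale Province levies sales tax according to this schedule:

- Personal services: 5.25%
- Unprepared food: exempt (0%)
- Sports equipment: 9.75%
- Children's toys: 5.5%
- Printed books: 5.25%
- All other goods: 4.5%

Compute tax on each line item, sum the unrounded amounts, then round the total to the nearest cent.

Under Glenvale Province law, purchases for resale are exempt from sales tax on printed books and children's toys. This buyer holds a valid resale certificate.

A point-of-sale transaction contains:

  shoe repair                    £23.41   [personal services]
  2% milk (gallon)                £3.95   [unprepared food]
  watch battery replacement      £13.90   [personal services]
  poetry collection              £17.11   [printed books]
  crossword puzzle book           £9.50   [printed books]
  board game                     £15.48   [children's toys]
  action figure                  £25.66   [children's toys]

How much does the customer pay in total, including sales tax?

Shoe repair £23.41: personal services → 5.25% → £1.229025
2% milk (gallon) £3.95: unprepared food → 0% → £0.00
Watch battery replacement £13.90: personal services → 5.25% → £0.72975
Poetry collection £17.11: printed books, buyer-exempt → 0% → £0.00
Crossword puzzle book £9.50: printed books, buyer-exempt → 0% → £0.00
Board game £15.48: children's toys, buyer-exempt → 0% → £0.00
Action figure £25.66: children's toys, buyer-exempt → 0% → £0.00
Subtotal = £109.01; unrounded tax = £1.958775 → £1.96; total due = £110.97

£110.97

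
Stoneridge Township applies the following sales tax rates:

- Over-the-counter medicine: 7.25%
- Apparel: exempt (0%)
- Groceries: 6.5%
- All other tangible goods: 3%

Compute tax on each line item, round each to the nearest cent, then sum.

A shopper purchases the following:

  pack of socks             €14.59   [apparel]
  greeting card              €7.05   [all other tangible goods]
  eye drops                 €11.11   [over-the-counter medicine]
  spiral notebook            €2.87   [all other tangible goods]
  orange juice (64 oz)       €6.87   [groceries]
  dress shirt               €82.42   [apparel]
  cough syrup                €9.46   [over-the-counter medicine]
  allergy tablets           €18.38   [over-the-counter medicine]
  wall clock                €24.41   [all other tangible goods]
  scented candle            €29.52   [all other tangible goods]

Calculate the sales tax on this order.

€5.20

Pack of socks €14.59: apparel → 0% → €0.00
Greeting card €7.05: all other tangible goods → 3% → €0.21
Eye drops €11.11: over-the-counter medicine → 7.25% → €0.81
Spiral notebook €2.87: all other tangible goods → 3% → €0.09
Orange juice (64 oz) €6.87: groceries → 6.5% → €0.45
Dress shirt €82.42: apparel → 0% → €0.00
Cough syrup €9.46: over-the-counter medicine → 7.25% → €0.69
Allergy tablets €18.38: over-the-counter medicine → 7.25% → €1.33
Wall clock €24.41: all other tangible goods → 3% → €0.73
Scented candle €29.52: all other tangible goods → 3% → €0.89
Total tax = €0.21 + €0.81 + €0.09 + €0.45 + €0.69 + €1.33 + €0.73 + €0.89 = €5.20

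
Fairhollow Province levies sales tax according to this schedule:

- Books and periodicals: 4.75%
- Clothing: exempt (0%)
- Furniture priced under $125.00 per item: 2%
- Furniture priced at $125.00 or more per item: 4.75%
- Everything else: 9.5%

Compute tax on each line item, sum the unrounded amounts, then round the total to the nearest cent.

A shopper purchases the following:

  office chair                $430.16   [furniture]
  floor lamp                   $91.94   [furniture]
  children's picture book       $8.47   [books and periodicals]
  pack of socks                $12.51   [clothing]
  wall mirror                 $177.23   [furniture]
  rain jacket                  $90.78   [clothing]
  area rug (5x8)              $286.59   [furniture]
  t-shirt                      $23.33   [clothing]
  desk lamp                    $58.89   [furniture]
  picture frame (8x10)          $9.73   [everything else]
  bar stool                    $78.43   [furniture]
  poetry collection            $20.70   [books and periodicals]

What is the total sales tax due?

Office chair $430.16: furniture, $125.00 or more → 4.75% → $20.4326
Floor lamp $91.94: furniture, under $125.00 → 2% → $1.8388
Children's picture book $8.47: books and periodicals → 4.75% → $0.402325
Pack of socks $12.51: clothing → 0% → $0.00
Wall mirror $177.23: furniture, $125.00 or more → 4.75% → $8.418425
Rain jacket $90.78: clothing → 0% → $0.00
Area rug (5x8) $286.59: furniture, $125.00 or more → 4.75% → $13.613025
T-shirt $23.33: clothing → 0% → $0.00
Desk lamp $58.89: furniture, under $125.00 → 2% → $1.1778
Picture frame (8x10) $9.73: everything else → 9.5% → $0.92435
Bar stool $78.43: furniture, under $125.00 → 2% → $1.5686
Poetry collection $20.70: books and periodicals → 4.75% → $0.98325
Unrounded tax sum = $49.359175 → $49.36

$49.36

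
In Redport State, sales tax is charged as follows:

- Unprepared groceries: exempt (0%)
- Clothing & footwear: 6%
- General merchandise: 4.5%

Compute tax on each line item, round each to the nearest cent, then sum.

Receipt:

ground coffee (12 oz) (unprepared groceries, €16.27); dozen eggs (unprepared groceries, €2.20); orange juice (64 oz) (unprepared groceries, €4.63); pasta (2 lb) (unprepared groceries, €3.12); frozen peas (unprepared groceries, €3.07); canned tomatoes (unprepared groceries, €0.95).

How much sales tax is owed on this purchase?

Ground coffee (12 oz) €16.27: unprepared groceries → 0% → €0.00
Dozen eggs €2.20: unprepared groceries → 0% → €0.00
Orange juice (64 oz) €4.63: unprepared groceries → 0% → €0.00
Pasta (2 lb) €3.12: unprepared groceries → 0% → €0.00
Frozen peas €3.07: unprepared groceries → 0% → €0.00
Canned tomatoes €0.95: unprepared groceries → 0% → €0.00
Total tax = €0.00

€0.00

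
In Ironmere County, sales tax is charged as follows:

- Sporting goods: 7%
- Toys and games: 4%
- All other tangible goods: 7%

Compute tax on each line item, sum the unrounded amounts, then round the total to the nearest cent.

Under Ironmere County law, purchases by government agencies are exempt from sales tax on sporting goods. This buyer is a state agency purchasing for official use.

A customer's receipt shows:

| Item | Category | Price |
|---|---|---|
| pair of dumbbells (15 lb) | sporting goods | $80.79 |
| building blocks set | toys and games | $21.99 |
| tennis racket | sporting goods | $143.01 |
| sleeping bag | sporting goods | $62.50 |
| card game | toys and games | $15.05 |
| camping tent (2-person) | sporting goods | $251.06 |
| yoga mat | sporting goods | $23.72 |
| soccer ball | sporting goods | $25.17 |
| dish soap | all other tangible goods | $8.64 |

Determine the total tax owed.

Pair of dumbbells (15 lb) $80.79: sporting goods, buyer-exempt → 0% → $0.00
Building blocks set $21.99: toys and games → 4% → $0.8796
Tennis racket $143.01: sporting goods, buyer-exempt → 0% → $0.00
Sleeping bag $62.50: sporting goods, buyer-exempt → 0% → $0.00
Card game $15.05: toys and games → 4% → $0.602
Camping tent (2-person) $251.06: sporting goods, buyer-exempt → 0% → $0.00
Yoga mat $23.72: sporting goods, buyer-exempt → 0% → $0.00
Soccer ball $25.17: sporting goods, buyer-exempt → 0% → $0.00
Dish soap $8.64: all other tangible goods → 7% → $0.6048
Unrounded tax sum = $2.0864 → $2.09

$2.09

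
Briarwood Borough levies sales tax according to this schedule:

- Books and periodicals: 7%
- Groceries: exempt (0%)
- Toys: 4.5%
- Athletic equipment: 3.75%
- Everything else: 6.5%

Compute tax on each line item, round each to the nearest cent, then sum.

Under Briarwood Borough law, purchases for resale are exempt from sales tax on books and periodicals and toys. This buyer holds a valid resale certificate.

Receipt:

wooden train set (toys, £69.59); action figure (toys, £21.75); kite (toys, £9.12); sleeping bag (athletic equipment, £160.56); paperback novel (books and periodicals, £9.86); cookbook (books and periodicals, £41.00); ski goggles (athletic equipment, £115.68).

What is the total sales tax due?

Wooden train set £69.59: toys, buyer-exempt → 0% → £0.00
Action figure £21.75: toys, buyer-exempt → 0% → £0.00
Kite £9.12: toys, buyer-exempt → 0% → £0.00
Sleeping bag £160.56: athletic equipment → 3.75% → £6.02
Paperback novel £9.86: books and periodicals, buyer-exempt → 0% → £0.00
Cookbook £41.00: books and periodicals, buyer-exempt → 0% → £0.00
Ski goggles £115.68: athletic equipment → 3.75% → £4.34
Total tax = £6.02 + £4.34 = £10.36

£10.36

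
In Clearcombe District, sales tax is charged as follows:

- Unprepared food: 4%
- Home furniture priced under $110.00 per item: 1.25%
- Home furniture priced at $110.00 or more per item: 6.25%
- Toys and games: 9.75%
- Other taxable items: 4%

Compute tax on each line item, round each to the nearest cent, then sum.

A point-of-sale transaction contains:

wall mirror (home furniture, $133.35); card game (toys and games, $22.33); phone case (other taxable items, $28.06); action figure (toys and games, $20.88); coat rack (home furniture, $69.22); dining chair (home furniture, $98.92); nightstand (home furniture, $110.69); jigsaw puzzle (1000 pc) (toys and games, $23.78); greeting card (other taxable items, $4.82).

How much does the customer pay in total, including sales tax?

$537.26

Wall mirror $133.35: home furniture, $110.00 or more → 6.25% → $8.33
Card game $22.33: toys and games → 9.75% → $2.18
Phone case $28.06: other taxable items → 4% → $1.12
Action figure $20.88: toys and games → 9.75% → $2.04
Coat rack $69.22: home furniture, under $110.00 → 1.25% → $0.87
Dining chair $98.92: home furniture, under $110.00 → 1.25% → $1.24
Nightstand $110.69: home furniture, $110.00 or more → 6.25% → $6.92
Jigsaw puzzle (1000 pc) $23.78: toys and games → 9.75% → $2.32
Greeting card $4.82: other taxable items → 4% → $0.19
Subtotal = $512.05; tax = $25.21; total due = $537.26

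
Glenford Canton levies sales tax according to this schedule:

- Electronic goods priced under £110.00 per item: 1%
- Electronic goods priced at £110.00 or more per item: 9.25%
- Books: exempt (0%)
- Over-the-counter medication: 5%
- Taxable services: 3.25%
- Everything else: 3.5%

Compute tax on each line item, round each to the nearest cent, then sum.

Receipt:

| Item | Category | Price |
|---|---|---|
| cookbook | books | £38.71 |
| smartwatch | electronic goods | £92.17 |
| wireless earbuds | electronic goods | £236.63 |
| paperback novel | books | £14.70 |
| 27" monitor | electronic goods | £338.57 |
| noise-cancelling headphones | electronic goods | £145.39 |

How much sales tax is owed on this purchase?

Cookbook £38.71: books → 0% → £0.00
Smartwatch £92.17: electronic goods, under £110.00 → 1% → £0.92
Wireless earbuds £236.63: electronic goods, £110.00 or more → 9.25% → £21.89
Paperback novel £14.70: books → 0% → £0.00
27" monitor £338.57: electronic goods, £110.00 or more → 9.25% → £31.32
Noise-cancelling headphones £145.39: electronic goods, £110.00 or more → 9.25% → £13.45
Total tax = £0.92 + £21.89 + £31.32 + £13.45 = £67.58

£67.58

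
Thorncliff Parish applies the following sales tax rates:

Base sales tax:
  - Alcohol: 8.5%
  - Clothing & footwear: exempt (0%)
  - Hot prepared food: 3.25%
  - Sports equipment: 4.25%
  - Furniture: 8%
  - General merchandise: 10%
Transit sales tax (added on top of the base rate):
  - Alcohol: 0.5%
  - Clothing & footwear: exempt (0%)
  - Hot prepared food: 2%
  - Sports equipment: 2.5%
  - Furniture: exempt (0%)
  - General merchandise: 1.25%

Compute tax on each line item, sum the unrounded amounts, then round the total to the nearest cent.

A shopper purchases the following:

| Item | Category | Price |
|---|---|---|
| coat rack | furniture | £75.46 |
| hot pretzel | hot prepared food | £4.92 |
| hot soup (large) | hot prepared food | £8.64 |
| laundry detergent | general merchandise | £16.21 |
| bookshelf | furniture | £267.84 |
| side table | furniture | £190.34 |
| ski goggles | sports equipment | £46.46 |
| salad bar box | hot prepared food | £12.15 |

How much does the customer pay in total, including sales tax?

£671.02

Coat rack £75.46: furniture → 8% + 0% transit = 8% → £6.0368
Hot pretzel £4.92: hot prepared food → 3.25% + 2% transit = 5.25% → £0.2583
Hot soup (large) £8.64: hot prepared food → 3.25% + 2% transit = 5.25% → £0.4536
Laundry detergent £16.21: general merchandise → 10% + 1.25% transit = 11.25% → £1.823625
Bookshelf £267.84: furniture → 8% + 0% transit = 8% → £21.4272
Side table £190.34: furniture → 8% + 0% transit = 8% → £15.2272
Ski goggles £46.46: sports equipment → 4.25% + 2.5% transit = 6.75% → £3.13605
Salad bar box £12.15: hot prepared food → 3.25% + 2% transit = 5.25% → £0.637875
Subtotal = £622.02; unrounded tax = £49.00065 → £49.00; total due = £671.02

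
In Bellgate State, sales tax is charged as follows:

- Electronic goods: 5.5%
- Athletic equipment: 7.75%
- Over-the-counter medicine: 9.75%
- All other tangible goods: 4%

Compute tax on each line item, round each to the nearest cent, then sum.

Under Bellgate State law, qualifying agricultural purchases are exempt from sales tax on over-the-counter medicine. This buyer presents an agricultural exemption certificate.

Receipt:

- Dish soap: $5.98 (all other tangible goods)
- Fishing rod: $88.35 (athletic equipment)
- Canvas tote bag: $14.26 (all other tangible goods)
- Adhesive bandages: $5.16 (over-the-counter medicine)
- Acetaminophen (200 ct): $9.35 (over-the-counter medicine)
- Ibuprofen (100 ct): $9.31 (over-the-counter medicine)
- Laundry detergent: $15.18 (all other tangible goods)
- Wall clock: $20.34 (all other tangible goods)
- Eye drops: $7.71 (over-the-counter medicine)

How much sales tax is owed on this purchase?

$9.08

Dish soap $5.98: all other tangible goods → 4% → $0.24
Fishing rod $88.35: athletic equipment → 7.75% → $6.85
Canvas tote bag $14.26: all other tangible goods → 4% → $0.57
Adhesive bandages $5.16: over-the-counter medicine, buyer-exempt → 0% → $0.00
Acetaminophen (200 ct) $9.35: over-the-counter medicine, buyer-exempt → 0% → $0.00
Ibuprofen (100 ct) $9.31: over-the-counter medicine, buyer-exempt → 0% → $0.00
Laundry detergent $15.18: all other tangible goods → 4% → $0.61
Wall clock $20.34: all other tangible goods → 4% → $0.81
Eye drops $7.71: over-the-counter medicine, buyer-exempt → 0% → $0.00
Total tax = $0.24 + $6.85 + $0.57 + $0.61 + $0.81 = $9.08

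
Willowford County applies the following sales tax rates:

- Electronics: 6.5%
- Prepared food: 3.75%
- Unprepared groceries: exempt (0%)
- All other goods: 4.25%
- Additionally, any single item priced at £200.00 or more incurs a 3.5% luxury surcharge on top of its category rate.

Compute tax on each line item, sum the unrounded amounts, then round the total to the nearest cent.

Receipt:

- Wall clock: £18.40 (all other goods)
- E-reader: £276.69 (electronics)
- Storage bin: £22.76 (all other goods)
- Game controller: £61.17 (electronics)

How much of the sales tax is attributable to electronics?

E-reader £276.69: electronics → 6.5% + 3.5% surcharge = 10% → £27.669
Game controller £61.17: electronics → 6.5% → £3.97605
Tax on electronics: unrounded sum = £31.64505 → £31.65

£31.65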